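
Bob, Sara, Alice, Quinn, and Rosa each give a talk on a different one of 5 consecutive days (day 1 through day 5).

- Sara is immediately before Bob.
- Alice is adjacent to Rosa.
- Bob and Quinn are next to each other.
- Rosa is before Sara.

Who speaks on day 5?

With clue 1, Sara is ruled out for day 5.
With clues 1–3, Bob is ruled out for day 5.
With clues 1–4, Alice and Rosa are ruled out for day 5.
So day 5 is Quinn.

Quinn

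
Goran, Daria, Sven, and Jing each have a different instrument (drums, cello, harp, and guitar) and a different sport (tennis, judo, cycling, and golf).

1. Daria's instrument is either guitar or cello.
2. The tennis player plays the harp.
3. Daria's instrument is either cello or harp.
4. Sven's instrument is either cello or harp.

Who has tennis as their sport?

Sven

With clues 1–2, Daria is impossible for the one with sport tennis.
With clues 1–4, Goran and Jing are impossible for the one with sport tennis.
That leaves Sven.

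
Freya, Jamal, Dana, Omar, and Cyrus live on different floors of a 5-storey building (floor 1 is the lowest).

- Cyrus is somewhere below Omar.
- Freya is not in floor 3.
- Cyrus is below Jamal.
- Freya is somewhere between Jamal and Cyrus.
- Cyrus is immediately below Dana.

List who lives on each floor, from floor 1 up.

Cyrus, Dana, Omar, Freya, Jamal

From clue 1: Omar is in {2,3,4,5}.
From clues 1–2: Freya is in {1,2,4,5}.
From clues 1–3: Cyrus is in {1,2,3}.
From clues 1–4: Freya is in {2,4}.
From clues 1–5: Cyrus → floor 1, Dana → floor 2, Omar → floor 3, Freya → floor 4, Jamal → floor 5.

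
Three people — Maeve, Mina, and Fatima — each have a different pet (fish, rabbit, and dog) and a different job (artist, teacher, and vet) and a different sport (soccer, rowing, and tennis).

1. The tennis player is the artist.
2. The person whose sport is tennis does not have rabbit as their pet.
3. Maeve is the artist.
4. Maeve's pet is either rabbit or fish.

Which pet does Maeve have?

fish

With clues 1–3, rabbit is impossible for Maeve's pet.
With clues 1–4, dog is impossible for Maeve's pet.
That leaves fish.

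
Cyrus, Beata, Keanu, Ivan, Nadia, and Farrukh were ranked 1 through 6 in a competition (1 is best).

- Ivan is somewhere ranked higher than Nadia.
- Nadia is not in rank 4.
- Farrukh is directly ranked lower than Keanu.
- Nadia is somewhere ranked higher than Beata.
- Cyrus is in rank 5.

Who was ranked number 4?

With clues 1–2, Nadia is ruled out for rank 4.
With clues 1–5, Beata, Cyrus, Ivan, and Keanu are ruled out for rank 4.
So rank 4 is Farrukh.

Farrukh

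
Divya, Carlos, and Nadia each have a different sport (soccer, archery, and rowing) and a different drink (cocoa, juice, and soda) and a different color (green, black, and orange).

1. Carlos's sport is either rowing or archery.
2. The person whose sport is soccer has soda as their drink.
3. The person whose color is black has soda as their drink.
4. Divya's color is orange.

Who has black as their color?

Nadia

With clues 1–3, Carlos is impossible for the one with color black.
With clues 1–4, Divya is impossible for the one with color black.
That leaves Nadia.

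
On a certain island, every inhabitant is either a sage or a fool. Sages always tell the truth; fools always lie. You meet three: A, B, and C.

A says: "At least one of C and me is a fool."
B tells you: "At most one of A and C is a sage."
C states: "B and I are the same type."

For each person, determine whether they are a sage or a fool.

Consider A. Suppose A is a fool.
Then A's own statement would have to be false, but it can't be — contradiction.
So A is a sage.
Consider B. Suppose B is a fool.
Then whichever role C has, C's statement has the wrong truth value — contradiction.
So B is a sage.
Consider C. Suppose C is a sage.
Then A's statement comes out false, contradicting A being a sage.
So C is a fool.

A: sage, B: sage, C: fool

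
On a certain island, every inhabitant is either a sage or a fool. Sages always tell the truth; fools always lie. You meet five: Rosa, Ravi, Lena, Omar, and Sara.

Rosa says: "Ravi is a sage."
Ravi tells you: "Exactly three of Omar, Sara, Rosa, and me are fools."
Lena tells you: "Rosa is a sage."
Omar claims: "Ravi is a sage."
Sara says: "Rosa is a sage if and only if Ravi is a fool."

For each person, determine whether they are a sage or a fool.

Rosa: fool, Ravi: fool, Lena: fool, Omar: fool, Sara: fool

Consider Rosa. Suppose Rosa is a sage.
Then no assignment of the remaining roles makes every statement match its speaker's type — contradiction.
So Rosa is a fool.
With that fixed, Lena's statement is false, so Lena is a fool.
Consider Ravi. Suppose Ravi is a sage.
Then Rosa's statement comes out true, contradicting Rosa being a fool.
So Ravi is a fool.
With that fixed, Omar's statement is false, so Omar is a fool.
With that fixed, Sara's statement is false, so Sara is a fool.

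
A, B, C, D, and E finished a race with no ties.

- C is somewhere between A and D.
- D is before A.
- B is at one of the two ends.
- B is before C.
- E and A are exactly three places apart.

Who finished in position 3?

With clues 1–3, B is ruled out for place 3.
With clues 1–4, A is ruled out for place 3.
With clues 1–5, C and E are ruled out for place 3.
So place 3 is D.

D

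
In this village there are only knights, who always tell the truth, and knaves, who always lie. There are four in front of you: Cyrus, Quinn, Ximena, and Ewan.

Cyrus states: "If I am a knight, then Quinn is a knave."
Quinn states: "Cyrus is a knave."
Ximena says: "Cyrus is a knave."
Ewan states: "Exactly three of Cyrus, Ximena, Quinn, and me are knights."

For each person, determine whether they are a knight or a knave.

Consider Cyrus. Suppose Cyrus is a knave.
Then Cyrus's own statement would have to be false, but it can't be — contradiction.
So Cyrus is a knight.
With that fixed, Quinn's statement is false, so Quinn is a knave.
With that fixed, Ximena's statement is false, so Ximena is a knave.
With that fixed, Ewan's statement is false, so Ewan is a knave.

Cyrus: knight, Quinn: knave, Ximena: knave, Ewan: knave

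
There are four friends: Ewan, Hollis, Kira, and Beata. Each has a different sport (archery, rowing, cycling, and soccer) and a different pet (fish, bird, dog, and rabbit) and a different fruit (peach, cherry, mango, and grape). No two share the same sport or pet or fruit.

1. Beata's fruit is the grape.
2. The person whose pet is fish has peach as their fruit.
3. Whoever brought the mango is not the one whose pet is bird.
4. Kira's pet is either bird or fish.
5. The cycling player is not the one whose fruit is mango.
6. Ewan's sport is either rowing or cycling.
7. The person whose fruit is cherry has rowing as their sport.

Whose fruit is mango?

Clue 1 rules out Beata for the one with fruit mango.
With clues 1–4, Kira is impossible for the one with fruit mango.
With clues 1–7, Ewan is impossible for the one with fruit mango.
That leaves Hollis.

Hollis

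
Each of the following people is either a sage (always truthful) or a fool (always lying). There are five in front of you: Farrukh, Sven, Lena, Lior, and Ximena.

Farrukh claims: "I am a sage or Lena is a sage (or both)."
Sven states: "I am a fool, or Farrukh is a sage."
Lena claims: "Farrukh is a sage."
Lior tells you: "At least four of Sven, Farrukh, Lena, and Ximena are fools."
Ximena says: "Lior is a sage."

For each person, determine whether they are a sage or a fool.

Farrukh: sage, Sven: sage, Lena: sage, Lior: fool, Ximena: fool

Consider Farrukh. Suppose Farrukh is a fool.
Then whichever role Sven has, Sven's statement has the wrong truth value — contradiction.
So Farrukh is a sage.
With that fixed, Sven's statement is true, so Sven is a sage.
With that fixed, Lena's statement is true, so Lena is a sage.
With that fixed, Lior's statement is false, so Lior is a fool.
With that fixed, Ximena's statement is false, so Ximena is a fool.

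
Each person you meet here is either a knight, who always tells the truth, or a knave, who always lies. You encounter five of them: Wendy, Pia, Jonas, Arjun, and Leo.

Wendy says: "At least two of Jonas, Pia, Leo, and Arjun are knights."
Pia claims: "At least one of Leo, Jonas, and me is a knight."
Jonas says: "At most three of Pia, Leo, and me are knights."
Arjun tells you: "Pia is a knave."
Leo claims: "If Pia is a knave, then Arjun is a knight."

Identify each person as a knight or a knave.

Regardless of anyone's role, Jonas's statement is true, so Jonas is a knight.
With that fixed, Pia's statement is true, so Pia is a knight.
With that fixed, Arjun's statement is false, so Arjun is a knave.
With that fixed, Leo's statement is true, so Leo is a knight.
With that fixed, Wendy's statement is true, so Wendy is a knight.

Wendy: knight, Pia: knight, Jonas: knight, Arjun: knave, Leo: knight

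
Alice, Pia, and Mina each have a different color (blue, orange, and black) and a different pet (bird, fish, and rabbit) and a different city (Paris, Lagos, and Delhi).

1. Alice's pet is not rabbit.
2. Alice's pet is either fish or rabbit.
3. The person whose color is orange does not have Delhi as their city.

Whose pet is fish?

With clues 1–2, Mina and Pia are impossible for the one with pet fish.
That leaves Alice.

Alice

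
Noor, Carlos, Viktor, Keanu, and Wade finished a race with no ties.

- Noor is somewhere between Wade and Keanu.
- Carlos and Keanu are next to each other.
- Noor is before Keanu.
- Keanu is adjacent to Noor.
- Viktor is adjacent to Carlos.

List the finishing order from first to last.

Wade, Noor, Keanu, Carlos, Viktor

From clue 1: Noor is in {2,3,4}.
From clues 1–3: Noor is in {2,3}.
From clues 1–5: Wade → place 1, Noor → place 2, Keanu → place 3, Carlos → place 4, Viktor → place 5.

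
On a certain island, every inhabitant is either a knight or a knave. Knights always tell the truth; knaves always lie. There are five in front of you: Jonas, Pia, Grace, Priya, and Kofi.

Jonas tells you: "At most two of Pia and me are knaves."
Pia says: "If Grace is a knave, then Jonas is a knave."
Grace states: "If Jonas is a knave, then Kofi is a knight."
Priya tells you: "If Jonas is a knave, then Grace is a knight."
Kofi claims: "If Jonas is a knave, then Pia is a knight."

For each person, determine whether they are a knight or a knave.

Regardless of anyone's role, Jonas's statement is true, so Jonas is a knight.
With that fixed, Grace's statement is true, so Grace is a knight.
With that fixed, Priya's statement is true, so Priya is a knight.
With that fixed, Kofi's statement is true, so Kofi is a knight.
With that fixed, Pia's statement is true, so Pia is a knight.

Jonas: knight, Pia: knight, Grace: knight, Priya: knight, Kofi: knight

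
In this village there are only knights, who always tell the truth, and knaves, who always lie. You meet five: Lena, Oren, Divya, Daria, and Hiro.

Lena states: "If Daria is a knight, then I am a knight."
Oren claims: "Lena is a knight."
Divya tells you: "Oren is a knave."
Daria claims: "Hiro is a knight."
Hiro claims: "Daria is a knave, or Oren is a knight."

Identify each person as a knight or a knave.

Lena: knight, Oren: knight, Divya: knave, Daria: knight, Hiro: knight

Consider Lena. Suppose Lena is a knave.
Then no assignment of the remaining roles makes every statement match its speaker's type — contradiction.
So Lena is a knight.
With that fixed, Oren's statement is true, so Oren is a knight.
With that fixed, Divya's statement is false, so Divya is a knave.
With that fixed, Hiro's statement is true, so Hiro is a knight.
With that fixed, Daria's statement is true, so Daria is a knight.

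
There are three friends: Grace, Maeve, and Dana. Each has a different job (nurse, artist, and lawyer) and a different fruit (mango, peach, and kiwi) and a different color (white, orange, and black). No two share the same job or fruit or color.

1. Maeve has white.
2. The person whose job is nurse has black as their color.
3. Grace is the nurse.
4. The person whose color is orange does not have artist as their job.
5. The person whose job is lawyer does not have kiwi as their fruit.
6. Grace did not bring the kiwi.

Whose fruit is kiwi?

Maeve

With clues 1–5, Dana is impossible for the one with fruit kiwi.
With clues 1–6, Grace is impossible for the one with fruit kiwi.
That leaves Maeve.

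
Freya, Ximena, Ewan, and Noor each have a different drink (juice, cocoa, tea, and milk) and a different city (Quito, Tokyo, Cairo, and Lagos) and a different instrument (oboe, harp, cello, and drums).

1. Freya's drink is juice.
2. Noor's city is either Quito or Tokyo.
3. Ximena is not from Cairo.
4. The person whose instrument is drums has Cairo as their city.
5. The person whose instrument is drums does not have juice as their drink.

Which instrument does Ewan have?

With clues 1–5, cello, harp, and oboe are impossible for Ewan's instrument.
That leaves drums.

drums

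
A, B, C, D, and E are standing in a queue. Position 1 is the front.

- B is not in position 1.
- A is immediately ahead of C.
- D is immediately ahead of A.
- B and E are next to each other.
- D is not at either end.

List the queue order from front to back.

From clue 1: B is in {2,3,4,5}.
From clues 1–2: A is in {1,2,3,4}.
From clues 1–3: A is in {2,3,4}.
From clues 1–4: A is in {2,4}.
From clues 1–5: E → position 1, B → position 2, D → position 3, A → position 4, C → position 5.

E, B, D, A, C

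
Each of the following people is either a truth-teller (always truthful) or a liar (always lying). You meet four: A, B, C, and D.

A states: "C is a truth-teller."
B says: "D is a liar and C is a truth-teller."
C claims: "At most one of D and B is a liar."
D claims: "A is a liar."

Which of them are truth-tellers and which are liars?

Consider A. Suppose A is a liar.
Then no assignment of the remaining roles makes every statement match its speaker's type — contradiction.
So A is a truth-teller.
With that fixed, D's statement is false, so D is a liar.
Consider B. Suppose B is a liar.
Then no assignment of the remaining roles makes every statement match its speaker's type — contradiction.
So B is a truth-teller.
With that fixed, C's statement is true, so C is a truth-teller.

A: truth-teller, B: truth-teller, C: truth-teller, D: liar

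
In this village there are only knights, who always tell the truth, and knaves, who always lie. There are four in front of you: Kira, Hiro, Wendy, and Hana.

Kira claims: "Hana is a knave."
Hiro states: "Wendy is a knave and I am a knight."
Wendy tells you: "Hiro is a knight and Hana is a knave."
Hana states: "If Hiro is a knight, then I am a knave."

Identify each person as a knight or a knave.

Consider Kira. Suppose Kira is a knight.
Then no assignment of the remaining roles makes every statement match its speaker's type — contradiction.
So Kira is a knave.
Consider Hiro. Suppose Hiro is a knight.
Then whichever role Hana has, Hana's statement has the wrong truth value — contradiction.
So Hiro is a knave.
With that fixed, Wendy's statement is false, so Wendy is a knave.
With that fixed, Hana's statement is true, so Hana is a knight.

Kira: knave, Hiro: knave, Wendy: knave, Hana: knight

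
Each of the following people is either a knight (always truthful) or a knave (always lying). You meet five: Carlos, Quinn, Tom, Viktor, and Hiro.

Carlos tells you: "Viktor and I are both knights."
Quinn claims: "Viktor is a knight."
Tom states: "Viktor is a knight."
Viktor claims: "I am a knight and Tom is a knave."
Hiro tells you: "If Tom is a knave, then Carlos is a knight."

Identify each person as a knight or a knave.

Carlos: knave, Quinn: knave, Tom: knave, Viktor: knave, Hiro: knave

Consider Carlos. Suppose Carlos is a knight.
Then no assignment of the remaining roles makes every statement match its speaker's type — contradiction.
So Carlos is a knave.
Consider Quinn. Suppose Quinn is a knight.
Then no assignment of the remaining roles makes every statement match its speaker's type — contradiction.
So Quinn is a knave.
Consider Tom. Suppose Tom is a knight.
Then no assignment of the remaining roles makes every statement match its speaker's type — contradiction.
So Tom is a knave.
With that fixed, Hiro's statement is false, so Hiro is a knave.
Consider Viktor. Suppose Viktor is a knight.
Then Quinn's statement comes out true, contradicting Quinn being a knave.
So Viktor is a knave.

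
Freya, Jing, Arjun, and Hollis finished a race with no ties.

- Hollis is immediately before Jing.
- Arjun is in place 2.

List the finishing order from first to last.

Freya, Arjun, Hollis, Jing

From clue 1: Jing is in {2,3,4}.
From clues 1–2: Freya → place 1, Arjun → place 2, Hollis → place 3, Jing → place 4.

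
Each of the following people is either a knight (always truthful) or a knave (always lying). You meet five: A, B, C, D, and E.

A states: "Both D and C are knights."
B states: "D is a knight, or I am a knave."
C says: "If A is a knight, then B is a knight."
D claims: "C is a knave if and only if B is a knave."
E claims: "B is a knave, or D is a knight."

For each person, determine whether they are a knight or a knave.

A: knight, B: knight, C: knight, D: knight, E: knight

Consider A. Suppose A is a knave.
Then no assignment of the remaining roles makes every statement match its speaker's type — contradiction.
So A is a knight.
Consider B. Suppose B is a knave.
Then B's own statement would have to be false, but it can't be — contradiction.
So B is a knight.
With that fixed, C's statement is true, so C is a knight.
With that fixed, D's statement is true, so D is a knight.
With that fixed, E's statement is true, so E is a knight.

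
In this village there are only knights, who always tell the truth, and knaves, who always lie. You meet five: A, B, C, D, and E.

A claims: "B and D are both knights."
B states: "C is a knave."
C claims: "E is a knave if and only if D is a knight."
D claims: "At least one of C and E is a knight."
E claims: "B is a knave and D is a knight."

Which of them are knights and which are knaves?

A: knave, B: knight, C: knave, D: knave, E: knave

Consider A. Suppose A is a knight.
Then no assignment of the remaining roles makes every statement match its speaker's type — contradiction.
So A is a knave.
Consider B. Suppose B is a knave.
Then no assignment of the remaining roles makes every statement match its speaker's type — contradiction.
So B is a knight.
With that fixed, E's statement is false, so E is a knave.
Consider C. Suppose C is a knight.
Then B's statement comes out false, contradicting B being a knight.
So C is a knave.
With that fixed, D's statement is false, so D is a knave.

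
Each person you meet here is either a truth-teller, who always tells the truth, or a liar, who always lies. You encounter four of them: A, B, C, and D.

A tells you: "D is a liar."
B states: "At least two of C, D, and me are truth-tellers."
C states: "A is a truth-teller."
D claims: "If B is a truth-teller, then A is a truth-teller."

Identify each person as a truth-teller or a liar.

Consider A. Suppose A is a truth-teller.
Then no assignment of the remaining roles makes every statement match its speaker's type — contradiction.
So A is a liar.
With that fixed, C's statement is false, so C is a liar.
Consider B. Suppose B is a truth-teller.
Then no assignment of the remaining roles makes every statement match its speaker's type — contradiction.
So B is a liar.
With that fixed, D's statement is true, so D is a truth-teller.

A: liar, B: liar, C: liar, D: truth-teller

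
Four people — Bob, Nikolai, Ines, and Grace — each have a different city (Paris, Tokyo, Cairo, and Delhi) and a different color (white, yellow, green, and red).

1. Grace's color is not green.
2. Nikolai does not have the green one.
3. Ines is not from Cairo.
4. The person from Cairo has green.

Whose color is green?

Clue 1 rules out Grace for the one with color green.
With clues 1–2, Nikolai is impossible for the one with color green.
With clues 1–4, Ines is impossible for the one with color green.
That leaves Bob.

Bob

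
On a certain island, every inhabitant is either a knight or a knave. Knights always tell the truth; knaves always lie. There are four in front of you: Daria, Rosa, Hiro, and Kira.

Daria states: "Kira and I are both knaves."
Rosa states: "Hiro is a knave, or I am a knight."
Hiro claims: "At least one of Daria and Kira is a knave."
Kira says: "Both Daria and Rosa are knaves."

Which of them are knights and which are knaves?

Daria: knave, Rosa: knave, Hiro: knight, Kira: knight

Consider Daria. Suppose Daria is a knight.
Then Daria's own statement would have to be true, but it can't be — contradiction.
So Daria is a knave.
With that fixed, Hiro's statement is true, so Hiro is a knight.
Consider Rosa. Suppose Rosa is a knight.
Then no assignment of the remaining roles makes every statement match its speaker's type — contradiction.
So Rosa is a knave.
With that fixed, Kira's statement is true, so Kira is a knight.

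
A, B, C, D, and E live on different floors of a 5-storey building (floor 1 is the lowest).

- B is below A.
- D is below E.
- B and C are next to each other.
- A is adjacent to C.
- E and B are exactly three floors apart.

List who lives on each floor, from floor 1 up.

From clue 1: A is in {2,3,4,5}.
From clues 1–3: A is in {3,4,5}.
From clues 1–4: D is in {1,4}.
From clues 1–5: D → floor 1, B → floor 2, C → floor 3, A → floor 4, E → floor 5.

D, B, C, A, E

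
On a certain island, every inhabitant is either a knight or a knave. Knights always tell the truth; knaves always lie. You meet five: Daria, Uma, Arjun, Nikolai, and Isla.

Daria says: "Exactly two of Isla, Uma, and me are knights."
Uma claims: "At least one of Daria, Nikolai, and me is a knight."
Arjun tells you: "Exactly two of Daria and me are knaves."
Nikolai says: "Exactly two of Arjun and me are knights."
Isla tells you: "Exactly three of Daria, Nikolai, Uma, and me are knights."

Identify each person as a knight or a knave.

Consider Daria. Suppose Daria is a knave.
Then whichever role Arjun has, Arjun's statement has the wrong truth value — contradiction.
So Daria is a knight.
With that fixed, Uma's statement is true, so Uma is a knight.
With that fixed, Arjun's statement is false, so Arjun is a knave.
With that fixed, Nikolai's statement is false, so Nikolai is a knave.
Consider Isla. Suppose Isla is a knight.
Then Daria's statement comes out false, contradicting Daria being a knight.
So Isla is a knave.

Daria: knight, Uma: knight, Arjun: knave, Nikolai: knave, Isla: knave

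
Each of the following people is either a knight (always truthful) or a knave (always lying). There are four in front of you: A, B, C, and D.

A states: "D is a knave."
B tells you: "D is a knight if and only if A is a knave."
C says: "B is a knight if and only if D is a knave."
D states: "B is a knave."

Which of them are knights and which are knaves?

A: knight, B: knight, C: knight, D: knave

Consider A. Suppose A is a knave.
Then no assignment of the remaining roles makes every statement match its speaker's type — contradiction.
So A is a knight.
Consider B. Suppose B is a knave.
Then no assignment of the remaining roles makes every statement match its speaker's type — contradiction.
So B is a knight.
With that fixed, D's statement is false, so D is a knave.
With that fixed, C's statement is true, so C is a knight.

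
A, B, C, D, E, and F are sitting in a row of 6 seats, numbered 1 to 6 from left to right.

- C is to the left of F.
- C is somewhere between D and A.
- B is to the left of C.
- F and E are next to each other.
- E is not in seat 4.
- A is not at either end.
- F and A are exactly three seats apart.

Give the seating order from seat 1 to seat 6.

From clue 1: C is in {1,2,3,4,5}.
From clues 1–2: C is in {2,3,4}.
From clues 1–3: C is in {3,4}.
From clues 1–4: C → seat 3.
From clues 1–5: B is in {1,2}.
From clues 1–6: A is in {2,4}.
From clues 1–7: B → seat 1, A → seat 2, D → seat 4, F → seat 5, E → seat 6.

B, A, C, D, F, E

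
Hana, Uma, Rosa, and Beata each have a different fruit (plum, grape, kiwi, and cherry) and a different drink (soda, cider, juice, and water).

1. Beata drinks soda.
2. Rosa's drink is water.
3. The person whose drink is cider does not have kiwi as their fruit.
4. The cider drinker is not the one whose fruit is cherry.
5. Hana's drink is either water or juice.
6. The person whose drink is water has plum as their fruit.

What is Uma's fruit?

With clues 1–5, cherry and kiwi are impossible for Uma's fruit.
With clues 1–6, plum is impossible for Uma's fruit.
That leaves grape.

grape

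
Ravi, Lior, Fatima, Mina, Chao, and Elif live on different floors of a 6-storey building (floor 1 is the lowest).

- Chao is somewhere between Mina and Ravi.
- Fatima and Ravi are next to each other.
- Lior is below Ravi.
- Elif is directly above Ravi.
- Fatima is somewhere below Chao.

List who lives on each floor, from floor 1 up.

Lior, Fatima, Ravi, Elif, Chao, Mina

From clue 1: Chao is in {2,3,4,5}.
From clues 1–3: Lior is in {1,2,3,4}.
From clues 1–4: Ravi is in {3,5}.
From clues 1–5: Lior → floor 1, Fatima → floor 2, Ravi → floor 3, Elif → floor 4, Chao → floor 5, Mina → floor 6.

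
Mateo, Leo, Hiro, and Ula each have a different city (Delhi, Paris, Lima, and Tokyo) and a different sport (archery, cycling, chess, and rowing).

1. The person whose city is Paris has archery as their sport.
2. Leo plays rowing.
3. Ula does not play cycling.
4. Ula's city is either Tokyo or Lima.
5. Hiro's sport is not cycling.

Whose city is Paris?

With clues 1–2, Leo is impossible for the one with city Paris.
With clues 1–4, Ula is impossible for the one with city Paris.
With clues 1–5, Mateo is impossible for the one with city Paris.
That leaves Hiro.

Hiro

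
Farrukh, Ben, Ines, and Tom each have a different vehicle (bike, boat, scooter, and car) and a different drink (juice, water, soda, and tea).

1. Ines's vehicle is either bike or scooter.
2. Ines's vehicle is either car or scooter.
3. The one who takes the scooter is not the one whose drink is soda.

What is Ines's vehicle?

scooter

Clue 1 rules out boat and car for Ines's vehicle.
With clues 1–2, bike is impossible for Ines's vehicle.
That leaves scooter.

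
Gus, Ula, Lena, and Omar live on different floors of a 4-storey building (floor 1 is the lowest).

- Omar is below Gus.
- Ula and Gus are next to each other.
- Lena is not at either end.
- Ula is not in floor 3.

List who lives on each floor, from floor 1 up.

Omar, Lena, Gus, Ula

From clue 1: Gus is in {2,3,4}.
From clues 1–2: Omar is in {1,2}.
From clues 1–3: Omar → floor 1, Lena → floor 2.
From clues 1–4: Gus → floor 3, Ula → floor 4.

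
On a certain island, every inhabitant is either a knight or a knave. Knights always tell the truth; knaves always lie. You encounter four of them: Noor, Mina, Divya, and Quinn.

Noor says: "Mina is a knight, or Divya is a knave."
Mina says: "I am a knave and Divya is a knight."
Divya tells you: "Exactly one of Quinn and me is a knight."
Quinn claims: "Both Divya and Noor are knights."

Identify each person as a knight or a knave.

Consider Noor. Suppose Noor is a knave.
Then no assignment of the remaining roles makes every statement match its speaker's type — contradiction.
So Noor is a knight.
Consider Mina. Suppose Mina is a knight.
Then Mina's own statement would have to be true, but it can't be — contradiction.
So Mina is a knave.
Consider Divya. Suppose Divya is a knight.
Then Noor's statement comes out false, contradicting Noor being a knight.
So Divya is a knave.
With that fixed, Quinn's statement is false, so Quinn is a knave.

Noor: knight, Mina: knave, Divya: knave, Quinn: knave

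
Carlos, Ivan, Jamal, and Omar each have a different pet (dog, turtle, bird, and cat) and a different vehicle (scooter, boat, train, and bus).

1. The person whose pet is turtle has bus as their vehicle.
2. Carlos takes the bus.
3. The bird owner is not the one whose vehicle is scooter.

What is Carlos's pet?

With clues 1–2, bird, cat, and dog are impossible for Carlos's pet.
That leaves turtle.

turtle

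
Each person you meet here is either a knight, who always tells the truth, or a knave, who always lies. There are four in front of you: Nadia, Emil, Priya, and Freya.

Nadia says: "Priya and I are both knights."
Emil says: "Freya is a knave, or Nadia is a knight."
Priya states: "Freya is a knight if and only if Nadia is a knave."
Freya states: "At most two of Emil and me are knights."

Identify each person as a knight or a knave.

Regardless of anyone's role, Freya's statement is true, so Freya is a knight.
Consider Nadia. Suppose Nadia is a knight.
Then no assignment of the remaining roles makes every statement match its speaker's type — contradiction.
So Nadia is a knave.
With that fixed, Emil's statement is false, so Emil is a knave.
With that fixed, Priya's statement is true, so Priya is a knight.

Nadia: knave, Emil: knave, Priya: knight, Freya: knight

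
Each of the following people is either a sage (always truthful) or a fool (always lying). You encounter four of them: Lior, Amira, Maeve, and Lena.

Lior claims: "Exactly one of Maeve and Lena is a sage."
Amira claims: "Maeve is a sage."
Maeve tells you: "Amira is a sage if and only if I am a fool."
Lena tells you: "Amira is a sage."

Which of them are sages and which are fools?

Consider Lior. Suppose Lior is a sage.
Then no assignment of the remaining roles makes every statement match its speaker's type — contradiction.
So Lior is a fool.
Consider Amira. Suppose Amira is a sage.
Then whichever role Maeve has, Maeve's statement has the wrong truth value — contradiction.
So Amira is a fool.
With that fixed, Lena's statement is false, so Lena is a fool.
Consider Maeve. Suppose Maeve is a sage.
Then Lior's statement comes out true, contradicting Lior being a fool.
So Maeve is a fool.

Lior: fool, Amira: fool, Maeve: fool, Lena: fool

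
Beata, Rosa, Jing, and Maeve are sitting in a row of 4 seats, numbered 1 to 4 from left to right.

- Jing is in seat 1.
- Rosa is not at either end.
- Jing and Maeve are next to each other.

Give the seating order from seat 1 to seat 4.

From clue 1: Jing → seat 1.
From clues 1–2: Rosa is in {2,3}.
From clues 1–3: Maeve → seat 2, Rosa → seat 3, Beata → seat 4.

Jing, Maeve, Rosa, Beata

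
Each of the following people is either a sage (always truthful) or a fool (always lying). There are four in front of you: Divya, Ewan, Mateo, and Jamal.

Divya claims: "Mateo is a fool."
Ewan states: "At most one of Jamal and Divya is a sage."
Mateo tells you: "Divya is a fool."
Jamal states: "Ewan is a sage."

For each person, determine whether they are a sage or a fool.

Divya: fool, Ewan: sage, Mateo: sage, Jamal: sage

Consider Divya. Suppose Divya is a sage.
Then no assignment of the remaining roles makes every statement match its speaker's type — contradiction.
So Divya is a fool.
With that fixed, Ewan's statement is true, so Ewan is a sage.
With that fixed, Mateo's statement is true, so Mateo is a sage.
With that fixed, Jamal's statement is true, so Jamal is a sage.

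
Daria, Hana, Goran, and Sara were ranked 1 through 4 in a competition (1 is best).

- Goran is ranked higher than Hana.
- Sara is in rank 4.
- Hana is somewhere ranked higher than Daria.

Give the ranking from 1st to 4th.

From clue 1: Hana is in {2,3,4}.
From clues 1–2: Sara → rank 4.
From clues 1–3: Goran → rank 1, Hana → rank 2, Daria → rank 3.

Goran, Hana, Daria, Sara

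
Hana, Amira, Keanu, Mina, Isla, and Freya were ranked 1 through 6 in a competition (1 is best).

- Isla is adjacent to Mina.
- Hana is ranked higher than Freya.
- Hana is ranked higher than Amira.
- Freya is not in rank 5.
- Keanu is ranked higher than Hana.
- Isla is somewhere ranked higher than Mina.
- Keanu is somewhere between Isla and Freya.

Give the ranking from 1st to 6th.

From clues 1–2: Hana is in {1,2,3,4,5}.
From clues 1–3: Hana is in {1,2,3,4}.
From clues 1–5: Hana is in {2,4}.
From clues 1–7: Isla → rank 1, Mina → rank 2, Keanu → rank 3, Hana → rank 4, Amira → rank 5, Freya → rank 6.

Isla, Mina, Keanu, Hana, Amira, Freya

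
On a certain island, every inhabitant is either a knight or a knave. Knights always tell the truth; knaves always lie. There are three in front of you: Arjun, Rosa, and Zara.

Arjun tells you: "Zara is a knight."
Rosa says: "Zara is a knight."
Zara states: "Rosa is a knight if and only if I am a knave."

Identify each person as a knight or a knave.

Consider Arjun. Suppose Arjun is a knight.
Then no assignment of the remaining roles makes every statement match its speaker's type — contradiction.
So Arjun is a knave.
Consider Rosa. Suppose Rosa is a knight.
Then whichever role Zara has, Zara's statement has the wrong truth value — contradiction.
So Rosa is a knave.
Consider Zara. Suppose Zara is a knight.
Then Arjun's statement comes out true, contradicting Arjun being a knave.
So Zara is a knave.

Arjun: knave, Rosa: knave, Zara: knave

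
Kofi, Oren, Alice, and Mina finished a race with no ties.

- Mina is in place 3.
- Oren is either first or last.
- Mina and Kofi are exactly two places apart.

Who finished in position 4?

Oren

With clue 1, Mina is ruled out for place 4.
With clues 1–3, Alice and Kofi are ruled out for place 4.
So place 4 is Oren.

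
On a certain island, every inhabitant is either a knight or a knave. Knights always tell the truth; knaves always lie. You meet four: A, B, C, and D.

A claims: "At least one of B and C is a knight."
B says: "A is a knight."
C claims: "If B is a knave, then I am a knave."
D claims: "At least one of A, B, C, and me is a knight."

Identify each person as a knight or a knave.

Consider A. Suppose A is a knave.
Then no assignment of the remaining roles makes every statement match its speaker's type — contradiction.
So A is a knight.
With that fixed, B's statement is true, so B is a knight.
With that fixed, C's statement is true, so C is a knight.
With that fixed, D's statement is true, so D is a knight.

A: knight, B: knight, C: knight, D: knight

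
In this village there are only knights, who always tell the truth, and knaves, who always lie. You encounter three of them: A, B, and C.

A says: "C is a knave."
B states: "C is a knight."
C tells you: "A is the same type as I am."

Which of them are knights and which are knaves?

A: knight, B: knave, C: knave

Consider A. Suppose A is a knave.
Then whichever role C has, C's statement has the wrong truth value — contradiction.
So A is a knight.
Consider B. Suppose B is a knight.
Then no assignment of the remaining roles makes every statement match its speaker's type — contradiction.
So B is a knave.
Consider C. Suppose C is a knight.
Then A's statement comes out false, contradicting A being a knight.
So C is a knave.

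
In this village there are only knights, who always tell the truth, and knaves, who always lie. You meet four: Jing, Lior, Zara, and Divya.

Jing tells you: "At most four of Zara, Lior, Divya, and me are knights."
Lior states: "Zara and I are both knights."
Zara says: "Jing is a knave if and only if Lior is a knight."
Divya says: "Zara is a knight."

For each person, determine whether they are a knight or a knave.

Regardless of anyone's role, Jing's statement is true, so Jing is a knight.
Consider Lior. Suppose Lior is a knight.
Then no assignment of the remaining roles makes every statement match its speaker's type — contradiction.
So Lior is a knave.
With that fixed, Zara's statement is true, so Zara is a knight.
With that fixed, Divya's statement is true, so Divya is a knight.

Jing: knight, Lior: knave, Zara: knight, Divya: knight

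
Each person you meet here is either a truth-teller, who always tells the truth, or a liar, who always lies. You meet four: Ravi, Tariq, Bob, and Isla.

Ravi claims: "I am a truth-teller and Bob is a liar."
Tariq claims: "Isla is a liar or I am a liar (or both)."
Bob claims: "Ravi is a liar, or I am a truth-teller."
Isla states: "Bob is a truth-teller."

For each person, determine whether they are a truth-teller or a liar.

Consider Ravi. Suppose Ravi is a liar.
Then no assignment of the remaining roles makes every statement match its speaker's type — contradiction.
So Ravi is a truth-teller.
Consider Tariq. Suppose Tariq is a liar.
Then Tariq's own statement would have to be false, but it can't be — contradiction.
So Tariq is a truth-teller.
Consider Bob. Suppose Bob is a truth-teller.
Then Ravi's statement comes out false, contradicting Ravi being a truth-teller.
So Bob is a liar.
With that fixed, Isla's statement is false, so Isla is a liar.

Ravi: truth-teller, Tariq: truth-teller, Bob: liar, Isla: liar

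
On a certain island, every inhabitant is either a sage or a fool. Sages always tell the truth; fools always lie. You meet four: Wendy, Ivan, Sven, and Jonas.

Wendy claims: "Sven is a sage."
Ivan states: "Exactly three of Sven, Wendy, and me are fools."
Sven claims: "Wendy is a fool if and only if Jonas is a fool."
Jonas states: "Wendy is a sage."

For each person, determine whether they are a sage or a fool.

Wendy: sage, Ivan: fool, Sven: sage, Jonas: sage

Consider Wendy. Suppose Wendy is a fool.
Then no assignment of the remaining roles makes every statement match its speaker's type — contradiction.
So Wendy is a sage.
With that fixed, Ivan's statement is false, so Ivan is a fool.
With that fixed, Jonas's statement is true, so Jonas is a sage.
With that fixed, Sven's statement is true, so Sven is a sage.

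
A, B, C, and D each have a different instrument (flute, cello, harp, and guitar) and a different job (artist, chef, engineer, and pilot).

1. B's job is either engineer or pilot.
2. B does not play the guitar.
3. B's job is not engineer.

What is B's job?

Clue 1 rules out artist and chef for B's job.
With clues 1–3, engineer is impossible for B's job.
That leaves pilot.

pilot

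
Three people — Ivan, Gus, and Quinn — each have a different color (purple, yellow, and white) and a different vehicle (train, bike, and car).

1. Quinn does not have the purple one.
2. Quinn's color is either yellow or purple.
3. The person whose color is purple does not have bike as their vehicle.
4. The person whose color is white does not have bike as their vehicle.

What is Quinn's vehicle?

bike

With clues 1–4, car and train are impossible for Quinn's vehicle.
That leaves bike.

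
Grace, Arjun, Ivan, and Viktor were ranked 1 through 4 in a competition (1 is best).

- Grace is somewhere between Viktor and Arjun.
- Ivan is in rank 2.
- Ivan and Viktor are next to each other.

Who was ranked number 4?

With clue 1, Grace is ruled out for rank 4.
With clues 1–2, Ivan is ruled out for rank 4.
With clues 1–3, Viktor is ruled out for rank 4.
So rank 4 is Arjun.

Arjun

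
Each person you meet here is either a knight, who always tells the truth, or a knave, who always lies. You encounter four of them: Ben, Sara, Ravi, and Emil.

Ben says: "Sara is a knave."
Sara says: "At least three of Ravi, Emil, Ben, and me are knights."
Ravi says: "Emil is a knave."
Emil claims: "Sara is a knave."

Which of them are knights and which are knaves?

Ben: knight, Sara: knave, Ravi: knave, Emil: knight

Consider Ben. Suppose Ben is a knave.
Then no assignment of the remaining roles makes every statement match its speaker's type — contradiction.
So Ben is a knight.
Consider Sara. Suppose Sara is a knight.
Then Ben's statement comes out false, contradicting Ben being a knight.
So Sara is a knave.
With that fixed, Emil's statement is true, so Emil is a knight.
With that fixed, Ravi's statement is false, so Ravi is a knave.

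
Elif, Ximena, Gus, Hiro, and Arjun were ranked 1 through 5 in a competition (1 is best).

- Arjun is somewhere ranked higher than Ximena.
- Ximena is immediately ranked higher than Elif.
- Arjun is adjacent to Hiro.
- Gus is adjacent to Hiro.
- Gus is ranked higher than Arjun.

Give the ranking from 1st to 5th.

Gus, Hiro, Arjun, Ximena, Elif

From clue 1: Ximena is in {2,3,4,5}.
From clues 1–2: Elif is in {3,4,5}.
From clues 1–3: Elif is in {4,5}.
From clues 1–4: Hiro → rank 2, Ximena → rank 4, Elif → rank 5.
From clues 1–5: Gus → rank 1, Arjun → rank 3.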